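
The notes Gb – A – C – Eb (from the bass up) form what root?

A

Gb, A, C, Eb are the tones of an A diminished seventh chord (A–C–Eb–Gb), making A the root.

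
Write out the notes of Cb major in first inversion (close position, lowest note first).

Eb, Gb, Cb

The chord tones are Cb–Eb–Gb. With the third (Eb) lowest for first inversion: Eb, Gb, Cb.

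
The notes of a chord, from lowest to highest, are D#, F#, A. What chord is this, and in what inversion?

The distinct note names are D#, F#, A. Stacked in thirds they read D#–F#–A, which is a diminished triad on D#.
D# is the root of D# diminished; root in the bass means root position (figured bass 5/3).

D# diminished, root position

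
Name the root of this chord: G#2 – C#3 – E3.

C#

G#, C#, E are the tones of a C# minor triad (C#–E–G#), making C# the root.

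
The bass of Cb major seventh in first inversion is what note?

The third of Cb major seventh (Cb–Eb–Gb–Bb) is Eb; that is the bass in first inversion.

Eb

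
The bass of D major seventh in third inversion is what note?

In third inversion the seventh is lowest. For D major seventh (D–F#–A–C#) that is C#.

C#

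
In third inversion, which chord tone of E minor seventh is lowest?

D

In third inversion the seventh is lowest. For E minor seventh (E–G–B–D) that is D.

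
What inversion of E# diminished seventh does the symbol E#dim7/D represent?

third inversion

E#dim7/D means E# diminished seventh with D in the bass. D is the seventh of E# diminished seventh (E#–G#–B–D), so this is third inversion.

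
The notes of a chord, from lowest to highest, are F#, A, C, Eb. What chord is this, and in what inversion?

The pitch classes F#, A, C, Eb arrange in thirds as F#–A–C–Eb: an F# diminished seventh chord.
The lowest note is F#, the root of the chord, so this is root position (figured bass 7).

F# diminished seventh, root position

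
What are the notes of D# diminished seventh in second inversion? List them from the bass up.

D# diminished seventh is D#–F#–A–C. Second inversion puts the fifth (A) in the bass, with the remaining tones above: A, C, D#, F#.

A, C, D#, F#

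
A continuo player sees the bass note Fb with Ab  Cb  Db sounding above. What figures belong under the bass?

The notes Fb, Ab, Cb, Db stack in thirds as Db–Fb–Ab–Cb — a Db minor seventh chord. The bass Fb is the third, so this is first inversion: figured 6/5.

6/5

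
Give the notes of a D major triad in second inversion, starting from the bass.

D major is D–F#–A. Second inversion puts the fifth (A) in the bass, with the remaining tones above: A, D, F#.

A, D, F#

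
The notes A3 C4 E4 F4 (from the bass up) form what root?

F

The distinct letter names are A, C, E, F. Arranged as a stack of thirds they read F–A–C–E, so F is the root (an F major seventh chord).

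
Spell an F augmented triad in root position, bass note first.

The chord tones are F–A–C#. With the root (F) lowest for root position: F, A, C#.

F, A, C#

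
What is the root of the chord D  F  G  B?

D, F, G, B are the tones of a G dominant seventh chord (G–B–D–F), making G the root.

G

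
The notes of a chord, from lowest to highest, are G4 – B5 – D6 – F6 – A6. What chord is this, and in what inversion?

G dominant ninth, root position

Reducing to letter names: G, B, D, F, A. These stack in thirds as G–B–D–F–A — a G dominant ninth chord.
The lowest note is G, the root of the chord, so this is root position.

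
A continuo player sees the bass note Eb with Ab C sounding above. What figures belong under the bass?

6/4

The notes Eb, Ab, C stack in thirds as Ab–C–Eb — an Ab major triad. The bass Eb is the fifth, so this is second inversion: figured 6/4.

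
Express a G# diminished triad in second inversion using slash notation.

Second inversion of G# diminished has the fifth (D) in the bass. As a slash chord: G#dim/D.

G#dim/D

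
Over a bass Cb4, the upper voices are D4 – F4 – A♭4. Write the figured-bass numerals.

The notes Cb, D, F, Ab stack in thirds as D–F–Ab–Cb — a D diminished seventh chord. The bass Cb is the seventh, so this is third inversion: figured 4/2.

4/2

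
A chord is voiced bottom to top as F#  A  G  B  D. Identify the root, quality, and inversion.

Reducing to letter names: F#, A, G, B, D. These stack in thirds as G–B–D–F#–A — a G major ninth chord.
F# is the seventh of G major ninth; seventh in the bass means third inversion.

G major ninth, third inversion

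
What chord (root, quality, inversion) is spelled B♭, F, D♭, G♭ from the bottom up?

Gb major seventh, first inversion

The distinct note names are Bb, F, Db, Gb. Stacked in thirds they read Gb–Bb–Db–F, which is a major seventh chord on Gb.
Bb is the third of Gb major seventh; third in the bass means first inversion (figured bass 6/5).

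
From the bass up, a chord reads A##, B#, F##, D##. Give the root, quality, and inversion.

The pitch classes A##, B#, F##, D## arrange in thirds as B#–D##–F##–A##: a B# major seventh chord.
The lowest note is A##, the seventh of the chord, so this is third inversion (figured bass 4/2).

B# major seventh, third inversion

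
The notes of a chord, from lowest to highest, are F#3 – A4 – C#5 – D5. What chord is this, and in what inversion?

D major seventh, first inversion

Reducing to letter names: F#, A, C#, D. These stack in thirds as D–F#–A–C# — a D major seventh chord.
The lowest note is F#, the third of the chord, so this is first inversion (figured bass 6/5).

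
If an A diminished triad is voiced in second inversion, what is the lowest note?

In second inversion the fifth is lowest. For A diminished (A–C–Eb) that is Eb.

Eb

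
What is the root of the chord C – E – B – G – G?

C, E, B, G are the tones of a C major seventh chord (C–E–G–B), making C the root.

C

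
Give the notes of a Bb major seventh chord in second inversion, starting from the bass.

F, A, Bb, D

Spelling Bb major seventh: Bb–D–F–A. In second inversion the fifth is bass, giving F, A, Bb, D from the bottom.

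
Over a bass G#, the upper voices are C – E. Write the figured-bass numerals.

6/4

The notes G#, C, E stack in thirds as C–E–G# — a C augmented triad. The bass G# is the fifth, so this is second inversion: figured 6/4.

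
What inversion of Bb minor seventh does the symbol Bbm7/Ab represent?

third inversion

Bbm7/Ab means Bb minor seventh with Ab in the bass. Ab is the seventh of Bb minor seventh (Bb–Db–F–Ab), so this is third inversion.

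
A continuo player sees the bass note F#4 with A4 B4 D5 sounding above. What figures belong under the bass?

4/3

The notes F#, A, B, D stack in thirds as B–D–F#–A — a B minor seventh chord. The bass F# is the fifth, so this is second inversion: figured 4/3.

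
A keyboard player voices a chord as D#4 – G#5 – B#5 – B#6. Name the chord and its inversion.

The pitch classes D#, G#, B# arrange in thirds as G#–B#–D#: a G# major triad.
The lowest note is D#, the fifth of the chord, so this is second inversion (figured bass 6/4).

G# major, second inversion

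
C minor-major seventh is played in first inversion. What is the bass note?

Eb

C minor-major seventh is C–Eb–G–B. First inversion places the third in the bass: Eb.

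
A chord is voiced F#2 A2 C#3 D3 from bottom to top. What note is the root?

The distinct letter names are F#, A, C#, D. Arranged as a stack of thirds they read D–F#–A–C#, so D is the root (a D major seventh chord).

D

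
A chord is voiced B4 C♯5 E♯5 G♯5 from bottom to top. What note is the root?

Reordering B, C#, E#, G# into stacked thirds gives C#–E#–G#–B; the bottom of that stack, C#, is the root.

C#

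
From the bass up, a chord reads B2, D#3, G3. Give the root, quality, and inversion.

G augmented, first inversion

Reducing to letter names: B, D#, G. These stack in thirds as G–B–D# — a G augmented triad.
B is the third of G augmented; third in the bass means first inversion (figured bass 6).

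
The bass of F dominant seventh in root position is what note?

F

F dominant seventh is F–A–C–Eb. Root position places the root in the bass: F.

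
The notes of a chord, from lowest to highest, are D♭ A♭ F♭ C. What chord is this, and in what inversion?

The distinct note names are Db, Ab, Fb, C. Stacked in thirds they read Db–Fb–Ab–C, which is a minor-major seventh chord on Db.
With the root (Db) in the bass, the chord is in root position (figured bass 7).

Db minor-major seventh, root position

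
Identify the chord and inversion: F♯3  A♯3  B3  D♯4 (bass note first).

The distinct note names are F#, A#, B, D#. Stacked in thirds they read B–D#–F#–A#, which is a major seventh chord on B.
The lowest note is F#, the fifth of the chord, so this is second inversion (figured bass 4/3).

B major seventh, second inversion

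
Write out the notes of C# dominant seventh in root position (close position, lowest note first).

C#, E#, G#, B

The chord tones are C#–E#–G#–B. With the root (C#) lowest for root position: C#, E#, G#, B.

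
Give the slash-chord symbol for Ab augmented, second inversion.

Abaug/E

Second inversion of Ab augmented has the fifth (E) in the bass. As a slash chord: Abaug/E.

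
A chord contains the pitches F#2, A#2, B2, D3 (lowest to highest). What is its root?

B

F#, A#, B, D are the tones of a B minor-major seventh chord (B–D–F#–A#), making B the root.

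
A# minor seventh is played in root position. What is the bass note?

A#

A# minor seventh is A#–C#–E#–G#. Root position places the root in the bass: A#.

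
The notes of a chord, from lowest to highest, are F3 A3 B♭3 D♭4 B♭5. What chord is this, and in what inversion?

The distinct note names are F, A, Bb, Db. Stacked in thirds they read Bb–Db–F–A, which is a minor-major seventh chord on Bb.
With the fifth (F) in the bass, the chord is in second inversion (figured bass 4/3).

Bb minor-major seventh, second inversion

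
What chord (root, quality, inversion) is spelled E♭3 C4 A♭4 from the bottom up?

The distinct note names are Eb, C, Ab. Stacked in thirds they read Ab–C–Eb, which is a major triad on Ab.
Eb is the fifth of Ab major; fifth in the bass means second inversion (figured bass 6/4).

Ab major, second inversion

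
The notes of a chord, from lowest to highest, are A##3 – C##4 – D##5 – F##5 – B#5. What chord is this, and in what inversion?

Reducing to letter names: A##, C##, D##, F##, B#. These stack in thirds as B#–D##–F##–A##–C## — a B# major ninth chord.
A## is the seventh of B# major ninth; seventh in the bass means third inversion.

B# major ninth, third inversion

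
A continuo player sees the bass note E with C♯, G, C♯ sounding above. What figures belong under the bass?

6

The notes E, C#, G stack in thirds as C#–E–G — a C# diminished triad. The bass E is the third, so this is first inversion: figured 6.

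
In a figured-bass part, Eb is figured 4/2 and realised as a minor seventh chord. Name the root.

The figures 4/2 mean the seventh of the chord is in the bass. If Eb is the seventh of a minor seventh chord, the root is F (chord tones F–Ab–C–Eb).

F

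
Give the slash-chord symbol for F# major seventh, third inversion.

Third inversion of F# major seventh has the seventh (E#) in the bass. As a slash chord: F#maj7/E#.

F#maj7/E#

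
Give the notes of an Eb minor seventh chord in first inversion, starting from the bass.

Gb, Bb, Db, Eb

Eb minor seventh is Eb–Gb–Bb–Db. First inversion puts the third (Gb) in the bass, with the remaining tones above: Gb, Bb, Db, Eb.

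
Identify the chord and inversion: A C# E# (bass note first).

A augmented, root position

The pitch classes A, C#, E# arrange in thirds as A–C#–E#: an A augmented triad.
A is the root of A augmented; root in the bass means root position (figured bass 5/3).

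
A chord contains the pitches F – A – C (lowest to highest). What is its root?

Reordering F, A, C into stacked thirds gives F–A–C; the bottom of that stack, F, is the root.

F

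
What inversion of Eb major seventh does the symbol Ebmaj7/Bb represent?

Ebmaj7/Bb means Eb major seventh with Bb in the bass. Bb is the fifth of Eb major seventh (Eb–G–Bb–D), so this is second inversion.

second inversion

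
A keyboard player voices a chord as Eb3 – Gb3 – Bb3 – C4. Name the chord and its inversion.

The pitch classes Eb, Gb, Bb, C arrange in thirds as C–Eb–Gb–Bb: a C half-diminished seventh chord.
The lowest note is Eb, the third of the chord, so this is first inversion (figured bass 6/5).

C half-diminished seventh, first inversion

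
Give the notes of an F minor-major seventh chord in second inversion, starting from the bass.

C, E, F, Ab

Spelling F minor-major seventh: F–Ab–C–E. In second inversion the fifth is bass, giving C, E, F, Ab from the bottom.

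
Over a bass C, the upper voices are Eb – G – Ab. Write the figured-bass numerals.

6/5

The notes C, Eb, G, Ab stack in thirds as Ab–C–Eb–G — an Ab major seventh chord. The bass C is the third, so this is first inversion: figured 6/5.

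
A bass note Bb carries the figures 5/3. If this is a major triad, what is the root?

Bb

The figures 5/3 mean the root of the chord is in the bass. If Bb is the root of a major triad, the root is Bb (chord tones Bb–D–F).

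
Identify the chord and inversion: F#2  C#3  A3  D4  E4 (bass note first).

The pitch classes F#, C#, A, D, E arrange in thirds as D–F#–A–C#–E: a D major ninth chord.
The lowest note is F#, the third of the chord, so this is first inversion.

D major ninth, first inversion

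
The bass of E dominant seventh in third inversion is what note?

The seventh of E dominant seventh (E–G#–B–D) is D; that is the bass in third inversion.

D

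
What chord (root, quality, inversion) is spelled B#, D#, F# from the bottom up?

Reducing to letter names: B#, D#, F#. These stack in thirds as B#–D#–F# — a B# diminished triad.
B# is the root of B# diminished; root in the bass means root position (figured bass 5/3).

B# diminished, root position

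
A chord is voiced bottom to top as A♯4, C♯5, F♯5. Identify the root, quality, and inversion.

F# major, first inversion

The distinct note names are A#, C#, F#. Stacked in thirds they read F#–A#–C#, which is a major triad on F#.
With the third (A#) in the bass, the chord is in first inversion (figured bass 6).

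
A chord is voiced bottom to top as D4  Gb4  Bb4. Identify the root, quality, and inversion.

Gb augmented, second inversion

The distinct note names are D, Gb, Bb. Stacked in thirds they read Gb–Bb–D, which is an augmented triad on Gb.
D is the fifth of Gb augmented; fifth in the bass means second inversion (figured bass 6/4).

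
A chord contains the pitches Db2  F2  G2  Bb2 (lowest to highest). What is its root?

G

Db, F, G, Bb are the tones of a G half-diminished seventh chord (G–Bb–Db–F), making G the root.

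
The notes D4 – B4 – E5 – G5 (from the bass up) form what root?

The distinct letter names are D, B, E, G. Arranged as a stack of thirds they read E–G–B–D, so E is the root (an E minor seventh chord).

E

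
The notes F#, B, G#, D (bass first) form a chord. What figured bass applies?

The notes F#, B, G#, D stack in thirds as G#–B–D–F# — a G# half-diminished seventh chord. The bass F# is the seventh, so this is third inversion: figured 4/2.

4/2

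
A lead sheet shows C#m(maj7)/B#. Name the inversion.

C#m(maj7)/B# means C# minor-major seventh with B# in the bass. B# is the seventh of C# minor-major seventh (C#–E–G#–B#), so this is third inversion.

third inversion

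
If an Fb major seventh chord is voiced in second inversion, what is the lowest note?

Fb major seventh is Fb–Ab–Cb–Eb. Second inversion places the fifth in the bass: Cb.

Cb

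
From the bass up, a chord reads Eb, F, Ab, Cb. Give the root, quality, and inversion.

F half-diminished seventh, third inversion

The pitch classes Eb, F, Ab, Cb arrange in thirds as F–Ab–Cb–Eb: an F half-diminished seventh chord.
With the seventh (Eb) in the bass, the chord is in third inversion (figured bass 4/2).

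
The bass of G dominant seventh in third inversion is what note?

In third inversion the seventh is lowest. For G dominant seventh (G–B–D–F) that is F.

F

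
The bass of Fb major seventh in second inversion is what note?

Fb major seventh is Fb–Ab–Cb–Eb. Second inversion places the fifth in the bass: Cb.

Cb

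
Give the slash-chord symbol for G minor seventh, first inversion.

First inversion of G minor seventh has the third (Bb) in the bass. As a slash chord: Gm7/Bb.

Gm7/Bb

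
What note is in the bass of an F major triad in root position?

F

F major is F–A–C. Root position places the root in the bass: F.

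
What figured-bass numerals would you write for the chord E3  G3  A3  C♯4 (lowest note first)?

The notes E, G, A, C# stack in thirds as A–C#–E–G — an A dominant seventh chord. The bass E is the fifth, so this is second inversion: figured 4/3.

4/3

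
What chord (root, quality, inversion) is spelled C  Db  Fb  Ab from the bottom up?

Db minor-major seventh, third inversion

The pitch classes C, Db, Fb, Ab arrange in thirds as Db–Fb–Ab–C: a Db minor-major seventh chord.
The lowest note is C, the seventh of the chord, so this is third inversion (figured bass 4/2).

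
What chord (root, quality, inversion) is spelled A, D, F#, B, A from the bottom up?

The pitch classes A, D, F#, B arrange in thirds as B–D–F#–A: a B minor seventh chord.
The lowest note is A, the seventh of the chord, so this is third inversion (figured bass 4/2).

B minor seventh, third inversion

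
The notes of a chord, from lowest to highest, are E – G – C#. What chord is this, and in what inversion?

C# diminished, first inversion

The pitch classes E, G, C# arrange in thirds as C#–E–G: a C# diminished triad.
With the third (E) in the bass, the chord is in first inversion (figured bass 6).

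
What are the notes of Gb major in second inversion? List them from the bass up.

Spelling Gb major: Gb–Bb–Db. In second inversion the fifth is bass, giving Db, Gb, Bb from the bottom.

Db, Gb, Bb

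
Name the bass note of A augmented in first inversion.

C#

A augmented is A–C#–E#. First inversion places the third in the bass: C#.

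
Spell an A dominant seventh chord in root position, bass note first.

A, C#, E, G

A dominant seventh is A–C#–E–G. Root position puts the root (A) in the bass, with the remaining tones above: A, C#, E, G.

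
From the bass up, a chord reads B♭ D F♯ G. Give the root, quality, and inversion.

G minor-major seventh, first inversion

The distinct note names are Bb, D, F#, G. Stacked in thirds they read G–Bb–D–F#, which is a minor-major seventh chord on G.
Bb is the third of G minor-major seventh; third in the bass means first inversion (figured bass 6/5).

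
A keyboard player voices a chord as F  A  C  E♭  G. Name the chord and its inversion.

F dominant ninth, root position

Reducing to letter names: F, A, C, Eb, G. These stack in thirds as F–A–C–Eb–G — an F dominant ninth chord.
With the root (F) in the bass, the chord is in root position.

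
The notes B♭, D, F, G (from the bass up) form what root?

Bb, D, F, G are the tones of a G minor seventh chord (G–Bb–D–F), making G the root.

G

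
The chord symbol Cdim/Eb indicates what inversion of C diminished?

Cdim/Eb means C diminished with Eb in the bass. Eb is the third of C diminished (C–Eb–Gb), so this is first inversion.

first inversion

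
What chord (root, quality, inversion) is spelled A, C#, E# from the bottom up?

The pitch classes A, C#, E# arrange in thirds as A–C#–E#: an A augmented triad.
With the root (A) in the bass, the chord is in root position (figured bass 5/3).

A augmented, root position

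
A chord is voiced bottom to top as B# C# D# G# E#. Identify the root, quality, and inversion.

The pitch classes B#, C#, D#, G#, E# arrange in thirds as C#–E#–G#–B#–D#: a C# major ninth chord.
With the seventh (B#) in the bass, the chord is in third inversion.

C# major ninth, third inversion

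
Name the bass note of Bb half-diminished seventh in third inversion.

Ab

In third inversion the seventh is lowest. For Bb half-diminished seventh (Bb–Db–Fb–Ab) that is Ab.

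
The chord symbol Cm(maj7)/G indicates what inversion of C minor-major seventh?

second inversion

Cm(maj7)/G means C minor-major seventh with G in the bass. G is the fifth of C minor-major seventh (C–Eb–G–B), so this is second inversion.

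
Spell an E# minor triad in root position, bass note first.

E#, G#, B#

The chord tones are E#–G#–B#. With the root (E#) lowest for root position: E#, G#, B#.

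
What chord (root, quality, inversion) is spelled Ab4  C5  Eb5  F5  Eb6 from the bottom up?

The distinct note names are Ab, C, Eb, F. Stacked in thirds they read F–Ab–C–Eb, which is a minor seventh chord on F.
With the third (Ab) in the bass, the chord is in first inversion (figured bass 6/5).

F minor seventh, first inversion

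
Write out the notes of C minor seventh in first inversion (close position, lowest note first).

Spelling C minor seventh: C–Eb–G–Bb. In first inversion the third is bass, giving Eb, G, Bb, C from the bottom.

Eb, G, Bb, C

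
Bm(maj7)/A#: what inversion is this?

Bm(maj7)/A# means B minor-major seventh with A# in the bass. A# is the seventh of B minor-major seventh (B–D–F#–A#), so this is third inversion.

third inversion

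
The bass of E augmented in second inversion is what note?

B#

The fifth of E augmented (E–G#–B#) is B#; that is the bass in second inversion.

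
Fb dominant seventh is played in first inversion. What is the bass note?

Fb dominant seventh is Fb–Ab–Cb–Ebb. First inversion places the third in the bass: Ab.

Ab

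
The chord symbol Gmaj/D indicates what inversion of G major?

Gmaj/D means G major with D in the bass. D is the fifth of G major (G–B–D), so this is second inversion.

second inversion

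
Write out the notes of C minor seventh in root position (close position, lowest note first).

C, Eb, G, Bb

Spelling C minor seventh: C–Eb–G–Bb. In root position the root is bass, giving C, Eb, G, Bb from the bottom.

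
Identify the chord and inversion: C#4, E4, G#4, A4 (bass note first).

A major seventh, first inversion

The pitch classes C#, E, G#, A arrange in thirds as A–C#–E–G#: an A major seventh chord.
With the third (C#) in the bass, the chord is in first inversion (figured bass 6/5).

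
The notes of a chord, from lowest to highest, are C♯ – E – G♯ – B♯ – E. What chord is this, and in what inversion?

Reducing to letter names: C#, E, G#, B#. These stack in thirds as C#–E–G#–B# — a C# minor-major seventh chord.
With the root (C#) in the bass, the chord is in root position (figured bass 7).

C# minor-major seventh, root position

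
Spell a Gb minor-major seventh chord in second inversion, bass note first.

The chord tones are Gb–Bbb–Db–F. With the fifth (Db) lowest for second inversion: Db, F, Gb, Bbb.

Db, F, Gb, Bbb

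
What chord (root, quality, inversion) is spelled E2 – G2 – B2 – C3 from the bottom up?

C major seventh, first inversion

The distinct note names are E, G, B, C. Stacked in thirds they read C–E–G–B, which is a major seventh chord on C.
E is the third of C major seventh; third in the bass means first inversion (figured bass 6/5).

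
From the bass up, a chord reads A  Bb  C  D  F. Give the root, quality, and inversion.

Reducing to letter names: A, Bb, C, D, F. These stack in thirds as Bb–D–F–A–C — a Bb major ninth chord.
With the seventh (A) in the bass, the chord is in third inversion.

Bb major ninth, third inversion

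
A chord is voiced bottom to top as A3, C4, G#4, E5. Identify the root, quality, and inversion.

The distinct note names are A, C, G#, E. Stacked in thirds they read A–C–E–G#, which is a minor-major seventh chord on A.
The lowest note is A, the root of the chord, so this is root position (figured bass 7).

A minor-major seventh, root position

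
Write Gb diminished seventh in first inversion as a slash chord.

First inversion of Gb diminished seventh has the third (Bbb) in the bass. As a slash chord: Gbdim7/Bbb.

Gbdim7/Bbb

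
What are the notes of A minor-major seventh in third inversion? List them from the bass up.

A minor-major seventh is A–C–E–G#. Third inversion puts the seventh (G#) in the bass, with the remaining tones above: G#, A, C, E.

G#, A, C, E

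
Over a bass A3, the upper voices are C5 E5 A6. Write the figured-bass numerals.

5/3

The notes A, C, E stack in thirds as A–C–E — an A minor triad. The bass A is the root, so this is root position: figured 5/3.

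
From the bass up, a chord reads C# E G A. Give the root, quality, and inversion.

A dominant seventh, first inversion

Reducing to letter names: C#, E, G, A. These stack in thirds as A–C#–E–G — an A dominant seventh chord.
C# is the third of A dominant seventh; third in the bass means first inversion (figured bass 6/5).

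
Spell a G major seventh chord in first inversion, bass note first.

B, D, F#, G

G major seventh is G–B–D–F#. First inversion puts the third (B) in the bass, with the remaining tones above: B, D, F#, G.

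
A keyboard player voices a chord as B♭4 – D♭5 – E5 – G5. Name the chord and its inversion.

E diminished seventh, second inversion

The pitch classes Bb, Db, E, G arrange in thirds as E–G–Bb–Db: an E diminished seventh chord.
Bb is the fifth of E diminished seventh; fifth in the bass means second inversion (figured bass 4/3).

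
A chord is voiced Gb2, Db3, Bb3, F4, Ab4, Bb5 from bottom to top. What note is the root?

Gb

Reordering Gb, Db, Bb, F, Ab into stacked thirds gives Gb–Bb–Db–F–Ab; the bottom of that stack, Gb, is the root.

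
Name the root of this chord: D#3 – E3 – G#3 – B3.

The distinct letter names are D#, E, G#, B. Arranged as a stack of thirds they read E–G#–B–D#, so E is the root (an E major seventh chord).

E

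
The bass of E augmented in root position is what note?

E

E augmented is E–G#–B#. Root position places the root in the bass: E.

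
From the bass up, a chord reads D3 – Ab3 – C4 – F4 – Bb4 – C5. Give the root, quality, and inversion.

Reducing to letter names: D, Ab, C, F, Bb. These stack in thirds as Bb–D–F–Ab–C — a Bb dominant ninth chord.
D is the third of Bb dominant ninth; third in the bass means first inversion.

Bb dominant ninth, first inversion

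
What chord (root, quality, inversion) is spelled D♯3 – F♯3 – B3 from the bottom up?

B major, first inversion

Reducing to letter names: D#, F#, B. These stack in thirds as B–D#–F# — a B major triad.
D# is the third of B major; third in the bass means first inversion (figured bass 6).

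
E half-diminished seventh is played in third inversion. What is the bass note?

D

In third inversion the seventh is lowest. For E half-diminished seventh (E–G–Bb–D) that is D.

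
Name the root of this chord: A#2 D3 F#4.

The distinct letter names are A#, D, F#. Arranged as a stack of thirds they read D–F#–A#, so D is the root (a D augmented triad).

D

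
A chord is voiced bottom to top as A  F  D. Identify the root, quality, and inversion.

The distinct note names are A, F, D. Stacked in thirds they read D–F–A, which is a minor triad on D.
With the fifth (A) in the bass, the chord is in second inversion (figured bass 6/4).

D minor, second inversion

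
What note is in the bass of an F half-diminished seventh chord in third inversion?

The seventh of F half-diminished seventh (F–Ab–Cb–Eb) is Eb; that is the bass in third inversion.

Eb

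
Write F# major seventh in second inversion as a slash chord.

Second inversion of F# major seventh has the fifth (C#) in the bass. As a slash chord: F#maj7/C#.

F#maj7/C#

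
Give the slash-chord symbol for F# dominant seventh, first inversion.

First inversion of F# dominant seventh has the third (A#) in the bass. As a slash chord: F#7/A#.

F#7/A#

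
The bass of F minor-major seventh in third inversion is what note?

E

F minor-major seventh is F–Ab–C–E. Third inversion places the seventh in the bass: E.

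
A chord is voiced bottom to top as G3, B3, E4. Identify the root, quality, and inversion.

E minor, first inversion

The pitch classes G, B, E arrange in thirds as E–G–B: an E minor triad.
The lowest note is G, the third of the chord, so this is first inversion (figured bass 6).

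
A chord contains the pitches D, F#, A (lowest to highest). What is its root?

D

D, F#, A are the tones of a D major triad (D–F#–A), making D the root.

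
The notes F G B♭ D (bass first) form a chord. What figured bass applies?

4/2

The notes F, G, Bb, D stack in thirds as G–Bb–D–F — a G minor seventh chord. The bass F is the seventh, so this is third inversion: figured 4/2.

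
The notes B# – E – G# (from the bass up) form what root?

The distinct letter names are B#, E, G#. Arranged as a stack of thirds they read E–G#–B#, so E is the root (an E augmented triad).

E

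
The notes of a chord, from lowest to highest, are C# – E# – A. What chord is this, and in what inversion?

Reducing to letter names: C#, E#, A. These stack in thirds as A–C#–E# — an A augmented triad.
C# is the third of A augmented; third in the bass means first inversion (figured bass 6).

A augmented, first inversion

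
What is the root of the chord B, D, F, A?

B

The distinct letter names are B, D, F, A. Arranged as a stack of thirds they read B–D–F–A, so B is the root (a B half-diminished seventh chord).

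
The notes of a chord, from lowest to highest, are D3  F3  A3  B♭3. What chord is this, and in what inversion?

Reducing to letter names: D, F, A, Bb. These stack in thirds as Bb–D–F–A — a Bb major seventh chord.
With the third (D) in the bass, the chord is in first inversion (figured bass 6/5).

Bb major seventh, first inversion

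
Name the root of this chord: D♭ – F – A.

The distinct letter names are Db, F, A. Arranged as a stack of thirds they read Db–F–A, so Db is the root (a Db augmented triad).

Db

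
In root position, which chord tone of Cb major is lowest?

The root of Cb major (Cb–Eb–Gb) is Cb; that is the bass in root position.

Cb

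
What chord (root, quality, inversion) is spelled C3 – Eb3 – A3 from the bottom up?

A diminished, first inversion

The pitch classes C, Eb, A arrange in thirds as A–C–Eb: an A diminished triad.
The lowest note is C, the third of the chord, so this is first inversion (figured bass 6).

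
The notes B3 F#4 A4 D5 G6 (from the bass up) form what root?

G

Reordering B, F#, A, D, G into stacked thirds gives G–B–D–F#–A; the bottom of that stack, G, is the root.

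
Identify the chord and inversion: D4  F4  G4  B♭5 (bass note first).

Reducing to letter names: D, F, G, Bb. These stack in thirds as G–Bb–D–F — a G minor seventh chord.
The lowest note is D, the fifth of the chord, so this is second inversion (figured bass 4/3).

G minor seventh, second inversion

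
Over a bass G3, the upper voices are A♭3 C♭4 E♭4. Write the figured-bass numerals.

The notes G, Ab, Cb, Eb stack in thirds as Ab–Cb–Eb–G — an Ab minor-major seventh chord. The bass G is the seventh, so this is third inversion: figured 4/2.

4/2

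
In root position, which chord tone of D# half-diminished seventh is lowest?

In root position the root is lowest. For D# half-diminished seventh (D#–F#–A–C#) that is D#.

D#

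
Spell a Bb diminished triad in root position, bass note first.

The chord tones are Bb–Db–Fb. With the root (Bb) lowest for root position: Bb, Db, Fb.

Bb, Db, Fb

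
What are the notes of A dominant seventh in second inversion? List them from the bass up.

E, G, A, C#

Spelling A dominant seventh: A–C#–E–G. In second inversion the fifth is bass, giving E, G, A, C# from the bottom.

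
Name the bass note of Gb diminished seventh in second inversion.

Dbb

In second inversion the fifth is lowest. For Gb diminished seventh (Gb–Bbb–Dbb–Fbb) that is Dbb.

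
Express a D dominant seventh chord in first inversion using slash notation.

First inversion of D dominant seventh has the third (F#) in the bass. As a slash chord: D7/F#.

D7/F#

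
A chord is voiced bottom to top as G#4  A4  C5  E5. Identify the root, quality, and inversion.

A minor-major seventh, third inversion

The pitch classes G#, A, C, E arrange in thirds as A–C–E–G#: an A minor-major seventh chord.
G# is the seventh of A minor-major seventh; seventh in the bass means third inversion (figured bass 4/2).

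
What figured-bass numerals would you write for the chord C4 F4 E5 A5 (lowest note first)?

4/3

The notes C, F, E, A stack in thirds as F–A–C–E — an F major seventh chord. The bass C is the fifth, so this is second inversion: figured 4/3.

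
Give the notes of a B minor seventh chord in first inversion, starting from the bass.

D, F#, A, B

The chord tones are B–D–F#–A. With the third (D) lowest for first inversion: D, F#, A, B.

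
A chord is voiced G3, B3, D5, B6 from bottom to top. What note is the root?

G

The distinct letter names are G, B, D. Arranged as a stack of thirds they read G–B–D, so G is the root (a G major triad).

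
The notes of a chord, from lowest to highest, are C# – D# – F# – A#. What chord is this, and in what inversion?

D# minor seventh, third inversion

The pitch classes C#, D#, F#, A# arrange in thirds as D#–F#–A#–C#: a D# minor seventh chord.
With the seventh (C#) in the bass, the chord is in third inversion (figured bass 4/2).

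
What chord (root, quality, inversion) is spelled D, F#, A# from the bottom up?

D augmented, root position

The distinct note names are D, F#, A#. Stacked in thirds they read D–F#–A#, which is an augmented triad on D.
The lowest note is D, the root of the chord, so this is root position (figured bass 5/3).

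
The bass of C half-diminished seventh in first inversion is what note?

Eb

The third of C half-diminished seventh (C–Eb–Gb–Bb) is Eb; that is the bass in first inversion.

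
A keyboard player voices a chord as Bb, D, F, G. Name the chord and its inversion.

Reducing to letter names: Bb, D, F, G. These stack in thirds as G–Bb–D–F — a G minor seventh chord.
The lowest note is Bb, the third of the chord, so this is first inversion (figured bass 6/5).

G minor seventh, first inversion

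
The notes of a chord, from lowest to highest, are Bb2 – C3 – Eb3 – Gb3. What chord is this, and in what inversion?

The distinct note names are Bb, C, Eb, Gb. Stacked in thirds they read C–Eb–Gb–Bb, which is a half-diminished seventh chord on C.
The lowest note is Bb, the seventh of the chord, so this is third inversion (figured bass 4/2).

C half-diminished seventh, third inversion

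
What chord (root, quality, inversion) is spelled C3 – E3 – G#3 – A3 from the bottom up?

Reducing to letter names: C, E, G#, A. These stack in thirds as A–C–E–G# — an A minor-major seventh chord.
With the third (C) in the bass, the chord is in first inversion (figured bass 6/5).

A minor-major seventh, first inversion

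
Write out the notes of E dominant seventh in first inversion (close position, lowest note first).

G#, B, D, E

The chord tones are E–G#–B–D. With the third (G#) lowest for first inversion: G#, B, D, E.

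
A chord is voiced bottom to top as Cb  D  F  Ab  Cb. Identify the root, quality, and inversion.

Reducing to letter names: Cb, D, F, Ab. These stack in thirds as D–F–Ab–Cb — a D diminished seventh chord.
The lowest note is Cb, the seventh of the chord, so this is third inversion (figured bass 4/2).

D diminished seventh, third inversion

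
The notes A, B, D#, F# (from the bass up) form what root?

B

Reordering A, B, D#, F# into stacked thirds gives B–D#–F#–A; the bottom of that stack, B, is the root.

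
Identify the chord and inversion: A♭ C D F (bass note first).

The distinct note names are Ab, C, D, F. Stacked in thirds they read D–F–Ab–C, which is a half-diminished seventh chord on D.
The lowest note is Ab, the fifth of the chord, so this is second inversion (figured bass 4/3).

D half-diminished seventh, second inversion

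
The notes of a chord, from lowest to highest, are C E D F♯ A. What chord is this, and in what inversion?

The distinct note names are C, E, D, F#, A. Stacked in thirds they read D–F#–A–C–E, which is a dominant ninth chord on D.
With the seventh (C) in the bass, the chord is in third inversion.

D dominant ninth, third inversion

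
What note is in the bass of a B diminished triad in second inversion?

The fifth of B diminished (B–D–F) is F; that is the bass in second inversion.

F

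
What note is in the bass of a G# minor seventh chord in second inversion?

In second inversion the fifth is lowest. For G# minor seventh (G#–B–D#–F#) that is D#.

D#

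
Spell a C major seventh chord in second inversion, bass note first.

G, B, C, E

C major seventh is C–E–G–B. Second inversion puts the fifth (G) in the bass, with the remaining tones above: G, B, C, E.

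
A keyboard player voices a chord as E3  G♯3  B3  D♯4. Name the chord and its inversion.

E major seventh, root position

The pitch classes E, G#, B, D# arrange in thirds as E–G#–B–D#: an E major seventh chord.
With the root (E) in the bass, the chord is in root position (figured bass 7).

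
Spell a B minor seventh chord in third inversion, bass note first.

Spelling B minor seventh: B–D–F#–A. In third inversion the seventh is bass, giving A, B, D, F# from the bottom.

A, B, D, F#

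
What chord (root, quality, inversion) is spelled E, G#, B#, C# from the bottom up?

C# minor-major seventh, first inversion

Reducing to letter names: E, G#, B#, C#. These stack in thirds as C#–E–G#–B# — a C# minor-major seventh chord.
E is the third of C# minor-major seventh; third in the bass means first inversion (figured bass 6/5).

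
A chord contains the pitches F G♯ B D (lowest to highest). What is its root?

Reordering F, G#, B, D into stacked thirds gives G#–B–D–F; the bottom of that stack, G#, is the root.

G#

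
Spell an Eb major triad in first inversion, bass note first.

G, Bb, Eb

Spelling Eb major: Eb–G–Bb. In first inversion the third is bass, giving G, Bb, Eb from the bottom.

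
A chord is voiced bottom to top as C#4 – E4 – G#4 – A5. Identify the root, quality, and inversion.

The pitch classes C#, E, G#, A arrange in thirds as A–C#–E–G#: an A major seventh chord.
C# is the third of A major seventh; third in the bass means first inversion (figured bass 6/5).

A major seventh, first inversion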